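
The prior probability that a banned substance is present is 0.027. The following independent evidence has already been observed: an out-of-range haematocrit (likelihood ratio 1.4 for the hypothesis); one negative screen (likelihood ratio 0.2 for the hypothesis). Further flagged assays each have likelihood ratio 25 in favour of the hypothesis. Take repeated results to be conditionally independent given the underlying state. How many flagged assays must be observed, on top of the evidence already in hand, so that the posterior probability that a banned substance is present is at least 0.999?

4

Prior odds = 0.027/0.973 = 27/973.
Combined Bayes factor of the evidence already in hand = 1.4 × 0.2 = 0.28.
Odds after that evidence = (27/973) × 0.28 = 27/3475.
Target odds = 0.999/0.001 = 999.
Need 25ⁿ ≥ 999 ÷ (27/3475) = 128575.
25³ = 15625 falls short of 128575 but 25⁴ = 390625 reaches it, so n = 4.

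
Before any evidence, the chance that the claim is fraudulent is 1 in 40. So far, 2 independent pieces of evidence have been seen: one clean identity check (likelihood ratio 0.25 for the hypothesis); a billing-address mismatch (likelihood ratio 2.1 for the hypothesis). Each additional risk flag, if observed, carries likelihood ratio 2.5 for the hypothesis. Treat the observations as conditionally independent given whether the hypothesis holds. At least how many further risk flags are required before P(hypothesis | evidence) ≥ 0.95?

Prior odds = 0.025/0.975 = 1/39.
Combined Bayes factor of the evidence already in hand = 0.25 × 2.1 = 0.525.
Odds after that evidence = (1/39) × 0.525 = 7/520.
Target odds = 0.95/0.05 = 19.
Need 2.5ⁿ ≥ 19 ÷ (7/520) = 9880/7.
2.5⁷ = 610.3515625 falls short of 9880/7 but 2.5⁸ = 390625/256 reaches it, so n = 8.

8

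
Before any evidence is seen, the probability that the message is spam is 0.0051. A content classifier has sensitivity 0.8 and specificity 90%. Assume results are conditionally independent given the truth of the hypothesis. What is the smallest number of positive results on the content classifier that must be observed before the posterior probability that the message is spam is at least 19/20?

4

Prior odds = 0.0051/0.9949 = 51/9949.
False-positive rate = 1 − 0.9 = 0.1; likelihood ratio of a positive = 0.8/0.1 = 8.
Target odds: 0.95 ÷ 0.05 = 19.
Need (51/9949) × 8ⁿ ≥ 19, i.e. 8ⁿ ≥ 189031/51.
8³ = 512 falls short of 189031/51 but 8⁴ = 4096 reaches it, so n = 4.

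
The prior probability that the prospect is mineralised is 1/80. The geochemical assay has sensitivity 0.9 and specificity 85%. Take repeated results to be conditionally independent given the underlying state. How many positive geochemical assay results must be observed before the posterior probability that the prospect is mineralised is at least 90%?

Prior odds: 0.0125 ÷ 0.9875 = 1/79.
False-positive rate = 1 − 0.85 = 0.15; likelihood ratio of a positive = 0.9/0.15 = 6.
Target posterior odds = 0.9/0.1 = 9.
Require 6ⁿ ≥ 9 ÷ (1/79) = 711.
6³ = 216 falls short of 711 but 6⁴ = 1296 reaches it, so n = 4.

4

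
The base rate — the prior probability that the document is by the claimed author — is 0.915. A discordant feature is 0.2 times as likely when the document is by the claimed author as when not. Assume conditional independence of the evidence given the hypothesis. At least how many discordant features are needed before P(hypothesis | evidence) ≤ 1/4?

3

Prior odds: 0.915 ÷ 0.085 = 183/17.
Likelihood ratio per discordant feature = 0.2.
Target posterior odds = 0.25/0.75 = 1/3.
Need (183/17) × 0.2ⁿ ≤ 1/3, i.e. 0.2ⁿ ≤ 17/549.
0.2² = 0.04 is still above 17/549 but 0.2³ = 0.008 is at or below it, so n = 3.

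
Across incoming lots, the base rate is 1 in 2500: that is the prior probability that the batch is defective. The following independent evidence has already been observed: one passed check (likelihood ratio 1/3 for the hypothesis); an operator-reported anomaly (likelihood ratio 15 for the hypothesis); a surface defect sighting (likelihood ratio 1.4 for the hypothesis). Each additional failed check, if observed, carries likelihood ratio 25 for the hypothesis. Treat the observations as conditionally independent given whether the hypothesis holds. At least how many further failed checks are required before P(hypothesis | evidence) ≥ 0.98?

Prior odds = 0.0004/0.9996 = 1/2499.
Combined Bayes factor of the evidence already in hand = (1/3) × 15 × 1.4 = 7.
Odds after that evidence = (1/2499) × 7 = 1/357.
Target odds = 0.98/0.02 = 49.
Need 25ⁿ ≥ 49 ÷ (1/357) = 17493.
25³ = 15625 falls short of 17493 but 25⁴ = 390625 reaches it, so n = 4.

4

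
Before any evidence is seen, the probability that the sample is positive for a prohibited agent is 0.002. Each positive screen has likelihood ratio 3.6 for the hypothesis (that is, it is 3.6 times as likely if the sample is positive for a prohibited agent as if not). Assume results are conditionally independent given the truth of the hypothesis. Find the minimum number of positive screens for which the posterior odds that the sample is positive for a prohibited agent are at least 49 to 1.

8

Prior odds = 0.002/0.998 = 1/499.
Likelihood ratio per positive screen = 3.6.
Target odds = 49.
Need (1/499) × 3.6ⁿ ≥ 49, i.e. 3.6ⁿ ≥ 24451.
3.6⁷ = 612220032/78125 falls short of 24451 but 3.6⁸ ≈28211.1 reaches it, so n = 8.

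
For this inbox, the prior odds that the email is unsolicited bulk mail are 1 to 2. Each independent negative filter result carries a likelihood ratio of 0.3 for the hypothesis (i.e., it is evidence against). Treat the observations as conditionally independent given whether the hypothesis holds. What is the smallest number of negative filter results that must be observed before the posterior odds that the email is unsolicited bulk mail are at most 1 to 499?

Prior odds = 0.5.
Likelihood ratio per negative filter result = 0.3.
Target odds = 1/499.
Require 0.3ⁿ ≤ 1/499 ÷ 0.5 = 2/499.
0.3⁴ = 0.0081 is still above 2/499 but 0.3⁵ = 243/100000 is at or below it, so n = 5.

5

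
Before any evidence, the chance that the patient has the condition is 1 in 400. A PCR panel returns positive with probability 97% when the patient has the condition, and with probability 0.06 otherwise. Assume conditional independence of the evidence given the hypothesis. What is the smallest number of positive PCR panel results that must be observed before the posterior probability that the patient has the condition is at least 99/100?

4

Prior odds = 0.0025/0.9975 = 1/399.
Likelihood ratio of a positive result = 0.97/0.06 = 97/6.
Target posterior odds = 0.99/0.01 = 99.
Require (97/6)ⁿ ≥ 99 ÷ (1/399) = 39501.
(97/6)³ = 912673/216 falls short of 39501 but (97/6)⁴ = 88529281/1296 reaches it, so n = 4.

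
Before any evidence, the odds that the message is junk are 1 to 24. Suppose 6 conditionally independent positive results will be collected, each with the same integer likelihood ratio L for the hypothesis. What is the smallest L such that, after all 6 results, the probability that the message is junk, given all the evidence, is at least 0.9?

Prior odds = 1/24.
Target odds = 0.9/0.1 = 9.
Need L⁶ ≥ 9 ÷ (1/24) = 216.
2⁶ = 64 < 216 ≤ 729 = 3⁶, so L = 3.

3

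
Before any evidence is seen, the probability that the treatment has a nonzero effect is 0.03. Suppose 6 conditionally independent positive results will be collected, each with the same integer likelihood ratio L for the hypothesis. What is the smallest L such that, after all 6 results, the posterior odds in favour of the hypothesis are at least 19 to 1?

Prior odds = 0.03/0.97 = 3/97.
Target odds = 19.
Need L⁶ ≥ 19 ÷ (3/97) = 1843/3.
2⁶ = 64 < 1843/3 ≤ 729 = 3⁶, so L = 3.

3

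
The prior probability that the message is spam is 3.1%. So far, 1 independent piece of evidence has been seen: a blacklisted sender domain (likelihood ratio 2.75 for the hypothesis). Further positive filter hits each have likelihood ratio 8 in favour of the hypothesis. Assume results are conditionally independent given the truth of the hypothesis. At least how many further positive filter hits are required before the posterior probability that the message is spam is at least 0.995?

Prior odds = 0.031/0.969 = 31/969.
Bayes factor of the evidence already in hand = 2.75.
Odds after that evidence = (31/969) × 2.75 = 341/3876.
Target odds = 0.995/0.005 = 199.
Need 8ⁿ ≥ 199 ÷ (341/3876) = 771324/341.
8³ = 512 falls short of 771324/341 but 8⁴ = 4096 reaches it, so n = 4.

4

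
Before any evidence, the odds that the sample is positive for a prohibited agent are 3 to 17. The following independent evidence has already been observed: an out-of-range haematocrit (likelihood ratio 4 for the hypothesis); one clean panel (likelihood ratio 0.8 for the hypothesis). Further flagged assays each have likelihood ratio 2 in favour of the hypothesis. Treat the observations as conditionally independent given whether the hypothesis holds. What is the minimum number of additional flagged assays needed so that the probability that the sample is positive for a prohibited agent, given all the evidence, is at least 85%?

4

Prior odds = 3/17.
Combined Bayes factor of the evidence already in hand = 4 × 0.8 = 3.2.
Odds after that evidence = (3/17) × 3.2 = 48/85.
Target odds = 0.85/0.15 = 17/3.
Need 2ⁿ ≥ 17/3 ÷ (48/85) = 1445/144.
2³ = 8 falls short of 1445/144 but 2⁴ = 16 reaches it, so n = 4.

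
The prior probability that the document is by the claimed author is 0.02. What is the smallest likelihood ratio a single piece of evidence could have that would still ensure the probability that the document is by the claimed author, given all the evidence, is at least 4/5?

Prior odds = 0.02/0.98 = 1/49.
Target odds = 0.8/0.2 = 4.
Required Bayes factor = 4 ÷ (1/49) = 196.

196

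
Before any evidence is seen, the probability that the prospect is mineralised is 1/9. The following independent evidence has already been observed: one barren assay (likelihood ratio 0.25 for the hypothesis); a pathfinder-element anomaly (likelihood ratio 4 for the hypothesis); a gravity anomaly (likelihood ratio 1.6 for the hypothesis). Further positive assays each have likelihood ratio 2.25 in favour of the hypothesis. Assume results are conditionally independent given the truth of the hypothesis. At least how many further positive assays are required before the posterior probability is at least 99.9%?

11

Prior odds = (1/9)/(8/9) = 0.125.
Combined Bayes factor of the evidence already in hand = 0.25 × 4 × 1.6 = 1.6.
Odds after that evidence = 0.125 × 1.6 = 0.2.
Target odds = 0.999/0.001 = 999.
Need 2.25ⁿ ≥ 999 ÷ 0.2 = 4995.
2.25¹⁰ ≈3325.26 falls short of 4995 but 2.25¹¹ ≈7481.83 reaches it, so n = 11.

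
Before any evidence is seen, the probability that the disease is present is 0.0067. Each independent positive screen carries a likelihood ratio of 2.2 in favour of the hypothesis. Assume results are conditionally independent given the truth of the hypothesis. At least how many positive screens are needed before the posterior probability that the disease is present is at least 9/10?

10

Prior odds = 0.0067/0.9933 = 67/9933.
Likelihood ratio per positive screen = 2.2.
Target odds: 0.9 ÷ 0.1 = 9.
Need (67/9933) × 2.2ⁿ ≥ 9, i.e. 2.2ⁿ ≥ 89397/67.
2.2⁹ ≈1207.27 falls short of 89397/67 but 2.2¹⁰ ≈2655.99 reaches it, so n = 10.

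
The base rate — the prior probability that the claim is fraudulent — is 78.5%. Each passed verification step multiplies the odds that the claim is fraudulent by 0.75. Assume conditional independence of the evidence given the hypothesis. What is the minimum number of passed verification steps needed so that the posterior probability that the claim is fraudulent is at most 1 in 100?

Prior odds = 0.785/0.215 = 157/43.
Likelihood ratio per passed verification step = 0.75.
Target posterior odds = 0.01/0.99 = 1/99.
Require 0.75ⁿ ≤ 1/99 ÷ (157/43) = 43/15543.
0.75²⁰ ≈0.00317121 is still above 43/15543 but 0.75²¹ ≈0.00237841 is at or below it, so n = 21.

21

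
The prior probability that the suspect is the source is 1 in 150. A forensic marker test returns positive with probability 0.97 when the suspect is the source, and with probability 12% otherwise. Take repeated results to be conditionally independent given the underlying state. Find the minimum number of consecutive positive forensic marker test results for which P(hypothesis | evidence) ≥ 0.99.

5

Prior odds = (1/150)/(149/150) = 1/149.
Likelihood ratio of a positive result = 0.97/0.12 = 97/12.
Target posterior odds = 0.99/0.01 = 99.
Need (1/149) × (97/12)ⁿ ≥ 99, i.e. (97/12)ⁿ ≥ 14751.
(97/12)⁴ = 88529281/20736 falls short of 14751 but (97/12)⁵ ≈34510.6 reaches it, so n = 5.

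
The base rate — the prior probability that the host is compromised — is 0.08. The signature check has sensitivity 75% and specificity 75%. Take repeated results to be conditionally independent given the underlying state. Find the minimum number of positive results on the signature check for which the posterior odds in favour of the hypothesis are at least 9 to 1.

Prior odds: 0.08 ÷ 0.92 = 2/23.
False-positive rate = 1 − 0.75 = 0.25; likelihood ratio of a positive = 0.75/0.25 = 3.
Target odds = 9.
Need (2/23) × 3ⁿ ≥ 9, i.e. 3ⁿ ≥ 103.5.
3⁴ = 81 falls short of 103.5 but 3⁵ = 243 reaches it, so n = 5.

5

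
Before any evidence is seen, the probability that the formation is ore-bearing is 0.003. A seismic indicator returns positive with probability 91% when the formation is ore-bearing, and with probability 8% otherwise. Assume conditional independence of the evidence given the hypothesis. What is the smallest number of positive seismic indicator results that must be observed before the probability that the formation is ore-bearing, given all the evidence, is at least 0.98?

4

Prior odds: 0.003 ÷ 0.997 = 3/997.
Likelihood ratio of a positive result = 0.91/0.08 = 11.375.
Target posterior odds = 0.98/0.02 = 49.
Require 11.375ⁿ ≥ 49 ÷ (3/997) = 48853/3.
11.375³ = 753571/512 falls short of 48853/3 but 11.375⁴ = 68574961/4096 reaches it, so n = 4.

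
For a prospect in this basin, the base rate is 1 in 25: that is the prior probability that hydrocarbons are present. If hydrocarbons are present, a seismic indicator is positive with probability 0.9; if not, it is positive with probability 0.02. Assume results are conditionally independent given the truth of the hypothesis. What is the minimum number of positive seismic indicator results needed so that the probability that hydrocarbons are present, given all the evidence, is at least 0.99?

3

Prior odds = 0.04/0.96 = 1/24.
Likelihood ratio of a positive = 0.9/0.02 = 45.
Target posterior odds = 0.99/0.01 = 99.
Need (1/24) × 45ⁿ ≥ 99, i.e. 45ⁿ ≥ 2376.
45² = 2025 falls short of 2376 but 45³ = 91125 reaches it, so n = 3.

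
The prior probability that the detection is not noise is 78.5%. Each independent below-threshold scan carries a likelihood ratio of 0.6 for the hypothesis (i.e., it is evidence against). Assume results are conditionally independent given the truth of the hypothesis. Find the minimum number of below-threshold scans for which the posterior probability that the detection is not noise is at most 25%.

Prior odds = 0.785/0.215 = 157/43.
Likelihood ratio per below-threshold scan = 0.6.
Target posterior odds = 0.25/0.75 = 1/3.
Require 0.6ⁿ ≤ 1/3 ÷ (157/43) = 43/471.
0.6⁴ = 0.1296 is still above 43/471 but 0.6⁵ = 0.07776 is at or below it, so n = 5.

5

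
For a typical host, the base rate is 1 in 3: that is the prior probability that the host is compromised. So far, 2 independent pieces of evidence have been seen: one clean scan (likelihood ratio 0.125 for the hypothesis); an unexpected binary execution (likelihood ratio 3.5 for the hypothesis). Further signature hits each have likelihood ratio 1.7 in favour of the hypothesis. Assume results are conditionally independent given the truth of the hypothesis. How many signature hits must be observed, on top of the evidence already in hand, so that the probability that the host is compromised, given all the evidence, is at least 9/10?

Prior odds = (1/3)/(2/3) = 0.5.
Combined Bayes factor of the evidence already in hand = 0.125 × 3.5 = 0.4375.
Odds after that evidence = 0.5 × 0.4375 = 0.21875.
Target odds = 0.9/0.1 = 9.
Need 1.7ⁿ ≥ 9 ÷ 0.21875 = 288/7.
1.7⁷ = 410338673/10000000 falls short of 288/7 but 1.7⁸ ≈69.7576 reaches it, so n = 8.

8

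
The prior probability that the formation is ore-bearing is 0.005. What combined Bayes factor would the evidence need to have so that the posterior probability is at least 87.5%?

Prior odds = 0.005/0.995 = 1/199.
Target odds = 0.875/0.125 = 7.
Required Bayes factor = 7 ÷ (1/199) = 1393.

1393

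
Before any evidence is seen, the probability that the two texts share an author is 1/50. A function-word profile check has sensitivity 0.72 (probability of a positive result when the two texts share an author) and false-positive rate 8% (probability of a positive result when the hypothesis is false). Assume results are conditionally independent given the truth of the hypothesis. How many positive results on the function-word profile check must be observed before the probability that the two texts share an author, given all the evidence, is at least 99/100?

4

Prior odds: 0.02 ÷ 0.98 = 1/49.
Likelihood ratio of a positive result = 0.72/0.08 = 9.
Target posterior odds = 0.99/0.01 = 99.
Require 9ⁿ ≥ 99 ÷ (1/49) = 4851.
9³ = 729 falls short of 4851 but 9⁴ = 6561 reaches it, so n = 4.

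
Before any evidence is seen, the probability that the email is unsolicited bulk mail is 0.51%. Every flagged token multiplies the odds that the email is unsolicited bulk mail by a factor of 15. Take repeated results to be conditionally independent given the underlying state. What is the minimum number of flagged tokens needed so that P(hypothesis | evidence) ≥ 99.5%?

Prior odds: 0.0051 ÷ 0.9949 = 51/9949.
Likelihood ratio per flagged token = 15.
Target posterior odds = 0.995/0.005 = 199.
Require 15ⁿ ≥ 199 ÷ (51/9949) = 1979851/51.
15³ = 3375 falls short of 1979851/51 but 15⁴ = 50625 reaches it, so n = 4.

4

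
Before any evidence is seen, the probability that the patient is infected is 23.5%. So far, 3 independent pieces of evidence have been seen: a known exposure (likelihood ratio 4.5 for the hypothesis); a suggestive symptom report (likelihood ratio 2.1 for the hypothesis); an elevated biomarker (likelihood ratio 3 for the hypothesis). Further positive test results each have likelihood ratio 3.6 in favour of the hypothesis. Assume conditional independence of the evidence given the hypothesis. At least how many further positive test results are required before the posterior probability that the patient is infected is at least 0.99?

2

Prior odds = 0.235/0.765 = 47/153.
Combined Bayes factor of the evidence already in hand = 4.5 × 2.1 × 3 = 28.35.
Odds after that evidence = (47/153) × 28.35 = 2961/340.
Target odds = 0.99/0.01 = 99.
Need 3.6ⁿ ≥ 99 ÷ (2961/340) = 3740/329.
3.6¹ = 3.6 falls short of 3740/329 but 3.6² = 12.96 reaches it, so n = 2.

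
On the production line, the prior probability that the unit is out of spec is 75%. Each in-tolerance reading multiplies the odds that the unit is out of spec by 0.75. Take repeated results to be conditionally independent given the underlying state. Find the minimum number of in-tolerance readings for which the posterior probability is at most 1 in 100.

20

Prior odds: 0.75 ÷ 0.25 = 3.
Likelihood ratio per in-tolerance reading = 0.75.
Target posterior odds = 0.01/0.99 = 1/99.
Require 0.75ⁿ ≤ 1/99 ÷ 3 = 1/297.
0.75¹⁹ ≈0.00422828 is still above 1/297 but 0.75²⁰ ≈0.00317121 is at or below it, so n = 20.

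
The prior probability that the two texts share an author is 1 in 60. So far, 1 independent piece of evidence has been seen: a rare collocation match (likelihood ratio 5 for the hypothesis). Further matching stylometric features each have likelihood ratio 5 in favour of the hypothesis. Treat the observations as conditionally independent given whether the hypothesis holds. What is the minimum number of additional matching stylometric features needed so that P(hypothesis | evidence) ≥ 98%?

Prior odds = (1/60)/(59/60) = 1/59.
Bayes factor of the evidence already in hand = 5.
Odds after that evidence = (1/59) × 5 = 5/59.
Target odds = 0.98/0.02 = 49.
Need 5ⁿ ≥ 49 ÷ (5/59) = 578.2.
5³ = 125 falls short of 578.2 but 5⁴ = 625 reaches it, so n = 4.

4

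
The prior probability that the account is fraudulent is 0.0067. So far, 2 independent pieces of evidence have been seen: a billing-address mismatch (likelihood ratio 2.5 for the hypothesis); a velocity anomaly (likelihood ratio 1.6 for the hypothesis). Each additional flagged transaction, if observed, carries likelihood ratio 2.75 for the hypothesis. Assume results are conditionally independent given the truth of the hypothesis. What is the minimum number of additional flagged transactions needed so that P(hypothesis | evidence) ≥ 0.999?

Prior odds = 0.0067/0.9933 = 67/9933.
Combined Bayes factor of the evidence already in hand = 2.5 × 1.6 = 4.
Odds after that evidence = (67/9933) × 4 = 268/9933.
Target odds = 0.999/0.001 = 999.
Need 2.75ⁿ ≥ 999 ÷ (268/9933) = 9923067/268.
2.75¹⁰ ≈24735.9 falls short of 9923067/268 but 2.75¹¹ ≈68023.6 reaches it, so n = 11.

11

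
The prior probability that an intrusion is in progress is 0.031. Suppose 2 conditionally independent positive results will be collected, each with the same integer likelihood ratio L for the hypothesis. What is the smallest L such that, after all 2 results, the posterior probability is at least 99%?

56

Prior odds = 0.031/0.969 = 31/969.
Target odds = 0.99/0.01 = 99.
Need L² ≥ 99 ÷ (31/969) = 95931/31.
55² = 3025 < 95931/31 ≤ 3136 = 56², so L = 56.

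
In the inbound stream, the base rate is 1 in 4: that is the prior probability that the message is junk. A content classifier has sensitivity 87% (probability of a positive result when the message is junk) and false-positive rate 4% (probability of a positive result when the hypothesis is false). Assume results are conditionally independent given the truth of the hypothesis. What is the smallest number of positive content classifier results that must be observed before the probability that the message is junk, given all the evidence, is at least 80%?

Prior odds = 0.25/0.75 = 1/3.
Likelihood ratio of a positive result = 0.87/0.04 = 21.75.
Target odds: 0.8 ÷ 0.2 = 4.
Require 21.75ⁿ ≥ 4 ÷ (1/3) = 12.
21.75¹ = 21.75, which meets the required 12; so n = 1.

1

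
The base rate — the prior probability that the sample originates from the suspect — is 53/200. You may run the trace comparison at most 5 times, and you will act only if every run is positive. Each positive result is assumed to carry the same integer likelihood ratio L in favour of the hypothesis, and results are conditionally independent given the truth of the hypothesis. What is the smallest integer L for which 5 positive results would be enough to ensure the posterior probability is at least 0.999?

Prior odds = 0.265/0.735 = 53/147.
Target odds = 0.999/0.001 = 999.
Need L⁵ ≥ 999 ÷ (53/147) = 146853/53.
4⁵ = 1024 < 146853/53 ≤ 3125 = 5⁵, so L = 5.

5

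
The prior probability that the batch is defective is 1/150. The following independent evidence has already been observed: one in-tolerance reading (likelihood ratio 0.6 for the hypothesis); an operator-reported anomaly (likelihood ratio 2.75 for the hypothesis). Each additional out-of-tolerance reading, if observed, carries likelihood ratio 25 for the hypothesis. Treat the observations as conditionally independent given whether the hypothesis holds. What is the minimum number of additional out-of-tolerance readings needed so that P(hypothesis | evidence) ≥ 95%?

Prior odds = (1/150)/(149/150) = 1/149.
Combined Bayes factor of the evidence already in hand = 0.6 × 2.75 = 1.65.
Odds after that evidence = (1/149) × 1.65 = 33/2980.
Target odds = 0.95/0.05 = 19.
Need 25ⁿ ≥ 19 ÷ (33/2980) = 56620/33.
25² = 625 falls short of 56620/33 but 25³ = 15625 reaches it, so n = 3.

3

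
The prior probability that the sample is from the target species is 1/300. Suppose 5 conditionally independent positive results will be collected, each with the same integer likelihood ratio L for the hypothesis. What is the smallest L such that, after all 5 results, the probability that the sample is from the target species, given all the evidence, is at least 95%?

6

Prior odds = (1/300)/(299/300) = 1/299.
Target odds = 0.95/0.05 = 19.
Need L⁵ ≥ 19 ÷ (1/299) = 5681.
5⁵ = 3125 < 5681 ≤ 7776 = 6⁵, so L = 6.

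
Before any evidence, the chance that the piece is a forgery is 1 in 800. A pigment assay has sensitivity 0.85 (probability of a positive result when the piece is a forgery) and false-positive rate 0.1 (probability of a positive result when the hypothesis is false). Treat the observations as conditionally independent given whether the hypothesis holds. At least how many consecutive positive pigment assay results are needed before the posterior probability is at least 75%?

4

Prior odds = 0.00125/0.99875 = 1/799.
Likelihood ratio of a positive result = 0.85/0.1 = 8.5.
Target posterior odds = 0.75/0.25 = 3.
Require 8.5ⁿ ≥ 3 ÷ (1/799) = 2397.
8.5³ = 614.125 falls short of 2397 but 8.5⁴ = 5220.0625 reaches it, so n = 4.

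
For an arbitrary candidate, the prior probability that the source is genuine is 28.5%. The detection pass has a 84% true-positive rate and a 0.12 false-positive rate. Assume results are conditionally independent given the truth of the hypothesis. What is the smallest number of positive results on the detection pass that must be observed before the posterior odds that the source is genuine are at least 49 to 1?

Prior odds: 0.285 ÷ 0.715 = 57/143.
Likelihood ratio of a positive result = 0.84/0.12 = 7.
Target odds = 49.
Require 7ⁿ ≥ 49 ÷ (57/143) = 7007/57.
7² = 49 falls short of 7007/57 but 7³ = 343 reaches it, so n = 3.

3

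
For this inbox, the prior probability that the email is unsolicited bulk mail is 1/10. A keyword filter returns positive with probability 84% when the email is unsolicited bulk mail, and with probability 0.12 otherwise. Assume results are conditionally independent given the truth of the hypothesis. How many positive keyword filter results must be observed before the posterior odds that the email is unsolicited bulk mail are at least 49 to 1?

4

Prior odds = 0.1/0.9 = 1/9.
Likelihood ratio of a positive result = 0.84/0.12 = 7.
Target odds = 49.
Require 7ⁿ ≥ 49 ÷ (1/9) = 441.
7³ = 343 falls short of 441 but 7⁴ = 2401 reaches it, so n = 4.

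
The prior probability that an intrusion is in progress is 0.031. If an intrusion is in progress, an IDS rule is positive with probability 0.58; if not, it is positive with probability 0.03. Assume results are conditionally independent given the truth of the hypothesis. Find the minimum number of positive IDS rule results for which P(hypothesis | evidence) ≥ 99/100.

Prior odds = 0.031/0.969 = 31/969.
Likelihood ratio of a positive = 0.58/0.03 = 58/3.
Target odds: 0.99 ÷ 0.01 = 99.
Need (31/969) × (58/3)ⁿ ≥ 99, i.e. (58/3)ⁿ ≥ 95931/31.
(58/3)² = 3364/9 falls short of 95931/31 but (58/3)³ = 195112/27 reaches it, so n = 3.

3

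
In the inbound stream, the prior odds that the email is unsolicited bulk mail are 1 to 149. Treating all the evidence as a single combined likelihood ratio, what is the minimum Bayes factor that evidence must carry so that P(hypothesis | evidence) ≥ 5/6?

Prior odds = 1/149.
Target odds = (5/6)/(1/6) = 5.
Required Bayes factor = 5 ÷ (1/149) = 745.

745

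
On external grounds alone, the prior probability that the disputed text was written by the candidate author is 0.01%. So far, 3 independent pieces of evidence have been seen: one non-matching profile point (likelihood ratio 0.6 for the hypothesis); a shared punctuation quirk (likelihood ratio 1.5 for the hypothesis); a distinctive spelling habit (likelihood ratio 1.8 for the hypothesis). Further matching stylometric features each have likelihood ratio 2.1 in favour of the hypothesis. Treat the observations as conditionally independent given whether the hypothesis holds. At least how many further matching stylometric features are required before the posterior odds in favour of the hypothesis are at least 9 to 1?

Prior odds = 0.0001/0.9999 = 1/9999.
Combined Bayes factor of the evidence already in hand = 0.6 × 1.5 × 1.8 = 1.62.
Odds after that evidence = (1/9999) × 1.62 = 9/55550.
Target odds = 9.
Need 2.1ⁿ ≥ 9 ÷ (9/55550) = 55550.
2.1¹⁴ ≈32439.2 falls short of 55550 but 2.1¹⁵ ≈68122.3 reaches it, so n = 15.

15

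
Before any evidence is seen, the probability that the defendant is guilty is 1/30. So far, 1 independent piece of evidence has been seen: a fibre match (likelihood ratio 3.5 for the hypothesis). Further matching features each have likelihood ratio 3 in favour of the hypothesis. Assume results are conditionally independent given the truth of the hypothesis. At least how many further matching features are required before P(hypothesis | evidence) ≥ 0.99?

7

Prior odds = (1/30)/(29/30) = 1/29.
Bayes factor of the evidence already in hand = 3.5.
Odds after that evidence = (1/29) × 3.5 = 7/58.
Target odds = 0.99/0.01 = 99.
Need 3ⁿ ≥ 99 ÷ (7/58) = 5742/7.
3⁶ = 729 falls short of 5742/7 but 3⁷ = 2187 reaches it, so n = 7.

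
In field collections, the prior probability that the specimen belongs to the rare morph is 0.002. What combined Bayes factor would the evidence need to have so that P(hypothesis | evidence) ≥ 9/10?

Prior odds = 0.002/0.998 = 1/499.
Target odds = 0.9/0.1 = 9.
Required Bayes factor = 9 ÷ (1/499) = 4491.

4491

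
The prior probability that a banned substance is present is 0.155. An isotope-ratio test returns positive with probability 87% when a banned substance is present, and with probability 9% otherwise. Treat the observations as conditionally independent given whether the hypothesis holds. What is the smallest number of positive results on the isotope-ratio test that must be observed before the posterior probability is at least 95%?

3

Prior odds: 0.155 ÷ 0.845 = 31/169.
Likelihood ratio of a positive result = 0.87/0.09 = 29/3.
Target odds: 0.95 ÷ 0.05 = 19.
Require (29/3)ⁿ ≥ 19 ÷ (31/169) = 3211/31.
(29/3)² = 841/9 falls short of 3211/31 but (29/3)³ = 24389/27 reaches it, so n = 3.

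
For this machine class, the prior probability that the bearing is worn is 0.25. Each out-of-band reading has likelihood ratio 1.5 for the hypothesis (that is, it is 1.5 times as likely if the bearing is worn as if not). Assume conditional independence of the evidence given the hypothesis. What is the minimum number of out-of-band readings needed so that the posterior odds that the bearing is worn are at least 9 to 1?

9

Prior odds = 0.25/0.75 = 1/3.
Likelihood ratio per out-of-band reading = 1.5.
Target odds = 9.
Need (1/3) × 1.5ⁿ ≥ 9, i.e. 1.5ⁿ ≥ 27.
1.5⁸ = 25.62890625 falls short of 27 but 1.5⁹ = 19683/512 reaches it, so n = 9.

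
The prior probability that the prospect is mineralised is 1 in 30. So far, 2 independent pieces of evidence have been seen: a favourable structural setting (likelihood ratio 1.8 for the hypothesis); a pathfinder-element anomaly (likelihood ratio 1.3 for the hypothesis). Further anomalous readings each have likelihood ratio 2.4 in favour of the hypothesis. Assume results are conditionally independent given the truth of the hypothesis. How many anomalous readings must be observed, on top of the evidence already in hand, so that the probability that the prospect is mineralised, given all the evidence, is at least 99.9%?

Prior odds = (1/30)/(29/30) = 1/29.
Combined Bayes factor of the evidence already in hand = 1.8 × 1.3 = 2.34.
Odds after that evidence = (1/29) × 2.34 = 117/1450.
Target odds = 0.999/0.001 = 999.
Need 2.4ⁿ ≥ 999 ÷ (117/1450) = 160950/13.
2.4¹⁰ ≈6340.34 falls short of 160950/13 but 2.4¹¹ ≈15216.8 reaches it, so n = 11.

11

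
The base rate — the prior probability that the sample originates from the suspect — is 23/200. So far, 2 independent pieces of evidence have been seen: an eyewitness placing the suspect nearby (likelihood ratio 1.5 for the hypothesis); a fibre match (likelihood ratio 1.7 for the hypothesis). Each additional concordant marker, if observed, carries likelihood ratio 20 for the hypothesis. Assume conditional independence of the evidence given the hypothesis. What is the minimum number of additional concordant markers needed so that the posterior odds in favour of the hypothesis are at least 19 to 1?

Prior odds = 0.115/0.885 = 23/177.
Combined Bayes factor of the evidence already in hand = 1.5 × 1.7 = 2.55.
Odds after that evidence = (23/177) × 2.55 = 391/1180.
Target odds = 19.
Need 20ⁿ ≥ 19 ÷ (391/1180) = 22420/391.
20¹ = 20 falls short of 22420/391 but 20² = 400 reaches it, so n = 2.

2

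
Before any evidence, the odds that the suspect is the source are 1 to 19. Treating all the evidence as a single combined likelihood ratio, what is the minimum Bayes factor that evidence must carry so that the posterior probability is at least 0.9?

Prior odds = 1/19.
Target odds = 0.9/0.1 = 9.
Required Bayes factor = 9 ÷ (1/19) = 171.

171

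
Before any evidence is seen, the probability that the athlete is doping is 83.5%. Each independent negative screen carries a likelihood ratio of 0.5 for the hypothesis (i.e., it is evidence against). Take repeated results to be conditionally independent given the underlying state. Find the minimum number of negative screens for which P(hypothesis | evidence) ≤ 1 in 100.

Prior odds = 0.835/0.165 = 167/33.
Likelihood ratio per negative screen = 0.5.
Target posterior odds = 0.01/0.99 = 1/99.
Need (167/33) × 0.5ⁿ ≤ 1/99, i.e. 0.5ⁿ ≤ 1/501.
0.5⁸ = 0.00390625 is still above 1/501 but 0.5⁹ = 0.001953125 is at or below it, so n = 9.

9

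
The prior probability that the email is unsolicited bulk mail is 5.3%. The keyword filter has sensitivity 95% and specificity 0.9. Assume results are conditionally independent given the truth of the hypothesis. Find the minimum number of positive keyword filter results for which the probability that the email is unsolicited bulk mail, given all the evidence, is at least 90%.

Prior odds = 0.053/0.947 = 53/947.
False-positive rate = 1 − 0.9 = 0.1; likelihood ratio of a positive = 0.95/0.1 = 9.5.
Target odds: 0.9 ÷ 0.1 = 9.
Need (53/947) × 9.5ⁿ ≥ 9, i.e. 9.5ⁿ ≥ 8523/53.
9.5² = 90.25 falls short of 8523/53 but 9.5³ = 857.375 reaches it, so n = 3.

3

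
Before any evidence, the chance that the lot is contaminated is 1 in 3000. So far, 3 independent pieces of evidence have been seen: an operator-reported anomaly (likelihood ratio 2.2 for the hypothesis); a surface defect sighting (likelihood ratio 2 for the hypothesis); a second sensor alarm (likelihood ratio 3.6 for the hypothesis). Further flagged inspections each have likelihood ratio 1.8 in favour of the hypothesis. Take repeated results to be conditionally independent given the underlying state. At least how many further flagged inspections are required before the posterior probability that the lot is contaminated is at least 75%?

11

Prior odds = (1/3000)/(2999/3000) = 1/2999.
Combined Bayes factor of the evidence already in hand = 2.2 × 2 × 3.6 = 15.84.
Odds after that evidence = (1/2999) × 15.84 = 396/74975.
Target odds = 0.75/0.25 = 3.
Need 1.8ⁿ ≥ 3 ÷ (396/74975) = 74975/132.
1.8¹⁰ ≈357.047 falls short of 74975/132 but 1.8¹¹ ≈642.684 reaches it, so n = 11.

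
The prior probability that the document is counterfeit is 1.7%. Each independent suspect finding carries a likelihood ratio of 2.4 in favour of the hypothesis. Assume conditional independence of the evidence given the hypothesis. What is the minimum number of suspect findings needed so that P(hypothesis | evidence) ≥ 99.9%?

13

Prior odds = 0.017/0.983 = 17/983.
Likelihood ratio per suspect finding = 2.4.
Target odds: 0.999 ÷ 0.001 = 999.
Need (17/983) × 2.4ⁿ ≥ 999, i.e. 2.4ⁿ ≥ 982017/17.
2.4¹² ≈36520.3 falls short of 982017/17 but 2.4¹³ ≈87648.8 reaches it, so n = 13.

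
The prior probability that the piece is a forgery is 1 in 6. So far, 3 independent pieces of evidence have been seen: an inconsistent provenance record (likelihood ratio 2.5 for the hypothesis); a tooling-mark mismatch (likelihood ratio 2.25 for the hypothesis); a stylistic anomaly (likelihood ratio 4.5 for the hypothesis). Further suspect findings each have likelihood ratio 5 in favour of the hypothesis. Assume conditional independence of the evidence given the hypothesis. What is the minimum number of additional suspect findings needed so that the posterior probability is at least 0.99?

Prior odds = (1/6)/(5/6) = 0.2.
Combined Bayes factor of the evidence already in hand = 2.5 × 2.25 × 4.5 = 25.3125.
Odds after that evidence = 0.2 × 25.3125 = 5.0625.
Target odds = 0.99/0.01 = 99.
Need 5ⁿ ≥ 99 ÷ 5.0625 = 176/9.
5¹ = 5 falls short of 176/9 but 5² = 25 reaches it, so n = 2.

2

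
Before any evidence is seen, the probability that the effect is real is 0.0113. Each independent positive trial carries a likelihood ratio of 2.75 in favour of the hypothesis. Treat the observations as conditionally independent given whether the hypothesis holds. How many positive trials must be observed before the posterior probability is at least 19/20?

8

Prior odds: 0.0113 ÷ 0.9887 = 113/9887.
Likelihood ratio per positive trial = 2.75.
Target odds: 0.95 ÷ 0.05 = 19.
Need (113/9887) × 2.75ⁿ ≥ 19, i.e. 2.75ⁿ ≥ 187853/113.
2.75⁷ = 19487171/16384 falls short of 187853/113 but 2.75⁸ = 214358881/65536 reaches it, so n = 8.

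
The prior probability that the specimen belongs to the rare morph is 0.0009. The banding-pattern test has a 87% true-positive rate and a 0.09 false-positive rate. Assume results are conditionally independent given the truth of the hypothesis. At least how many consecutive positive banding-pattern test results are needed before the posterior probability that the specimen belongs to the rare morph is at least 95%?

Prior odds: 0.0009 ÷ 0.9991 = 9/9991.
Likelihood ratio of a positive result = 0.87/0.09 = 29/3.
Target posterior odds = 0.95/0.05 = 19.
Require (29/3)ⁿ ≥ 19 ÷ (9/9991) = 189829/9.
(29/3)⁴ = 707281/81 falls short of 189829/9 but (29/3)⁵ = 20511149/243 reaches it, so n = 5.

5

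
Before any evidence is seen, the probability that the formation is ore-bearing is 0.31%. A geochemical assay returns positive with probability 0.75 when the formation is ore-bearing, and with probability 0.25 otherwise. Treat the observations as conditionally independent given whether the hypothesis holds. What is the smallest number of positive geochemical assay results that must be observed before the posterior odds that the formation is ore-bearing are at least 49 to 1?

Prior odds = 0.0031/0.9969 = 31/9969.
Likelihood ratio of a positive result = 0.75/0.25 = 3.
Target odds = 49.
Need (31/9969) × 3ⁿ ≥ 49, i.e. 3ⁿ ≥ 488481/31.
3⁸ = 6561 falls short of 488481/31 but 3⁹ = 19683 reaches it, so n = 9.

9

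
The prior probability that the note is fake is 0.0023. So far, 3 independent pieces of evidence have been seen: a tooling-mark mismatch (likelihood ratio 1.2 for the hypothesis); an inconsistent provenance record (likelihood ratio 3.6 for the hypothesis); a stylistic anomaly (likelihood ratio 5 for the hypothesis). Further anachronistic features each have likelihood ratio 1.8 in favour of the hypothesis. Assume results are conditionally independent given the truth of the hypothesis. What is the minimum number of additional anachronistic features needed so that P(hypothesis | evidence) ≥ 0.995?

15

Prior odds = 0.0023/0.9977 = 23/9977.
Combined Bayes factor of the evidence already in hand = 1.2 × 3.6 × 5 = 21.6.
Odds after that evidence = (23/9977) × 21.6 = 2484/49885.
Target odds = 0.995/0.005 = 199.
Need 1.8ⁿ ≥ 199 ÷ (2484/49885) = 9927115/2484.
1.8¹⁴ ≈3748.13 falls short of 9927115/2484 but 1.8¹⁵ ≈6746.64 reaches it, so n = 15.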